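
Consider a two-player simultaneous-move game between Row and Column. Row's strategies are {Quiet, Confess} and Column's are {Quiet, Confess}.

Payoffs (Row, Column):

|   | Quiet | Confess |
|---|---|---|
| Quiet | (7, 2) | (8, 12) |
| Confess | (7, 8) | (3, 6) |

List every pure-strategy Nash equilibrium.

(Quiet, Quiet): Column prefers Confess (12 > 2) — not an equilibrium.
(Quiet, Confess): Row gets 8 ≥ 3 from Confess, and Column gets 12 ≥ 2 from Quiet — Nash equilibrium.
(Confess, Quiet): Row gets 7 ≥ 7 from Quiet, and Column gets 8 ≥ 6 from Confess — Nash equilibrium.
(Confess, Confess): Row prefers Quiet (8 > 3); Column prefers Quiet (8 > 6) — not an equilibrium.

(Quiet, Confess) and (Confess, Quiet)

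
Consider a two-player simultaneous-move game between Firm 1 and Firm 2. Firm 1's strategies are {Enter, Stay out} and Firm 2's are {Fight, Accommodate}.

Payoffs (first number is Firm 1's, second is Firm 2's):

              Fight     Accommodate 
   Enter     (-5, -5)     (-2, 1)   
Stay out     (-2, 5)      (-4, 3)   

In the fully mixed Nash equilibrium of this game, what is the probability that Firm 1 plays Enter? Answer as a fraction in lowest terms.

Let x be the probability that Firm 1 plays Enter. In a completely mixed equilibrium, Firm 2 must be indifferent between Fight and Accommodate.
Firm 2's expected payoff from Fight is −5x + 5(1−x); from Accommodate it is x + 3(1−x).
Setting these equal: −10x + 5 = −2x + 3, so x = 1/4.

1/4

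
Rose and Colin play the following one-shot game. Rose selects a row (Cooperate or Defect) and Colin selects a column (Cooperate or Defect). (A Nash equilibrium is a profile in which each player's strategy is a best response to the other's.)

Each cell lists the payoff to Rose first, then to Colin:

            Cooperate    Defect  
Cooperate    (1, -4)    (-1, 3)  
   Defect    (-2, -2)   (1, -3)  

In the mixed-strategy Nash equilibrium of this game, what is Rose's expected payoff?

-1/5

First find q, the probability Colin plays Cooperate, from Rose's indifference between Cooperate and Defect: q − (1−q) = −2q + (1−q), giving q = 2/5.
Since Rose is indifferent in equilibrium, Rose's expected payoff equals the payoff from either row against (2/5, 3/5). Using Cooperate: (2/5) − (3/5) = -1/5.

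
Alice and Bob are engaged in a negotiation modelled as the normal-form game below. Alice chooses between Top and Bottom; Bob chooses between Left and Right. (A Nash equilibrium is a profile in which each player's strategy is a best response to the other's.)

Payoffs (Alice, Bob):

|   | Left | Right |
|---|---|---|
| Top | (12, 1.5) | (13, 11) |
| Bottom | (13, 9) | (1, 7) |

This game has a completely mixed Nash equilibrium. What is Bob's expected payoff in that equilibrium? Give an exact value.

First find x, the probability Alice plays Top, from Bob's indifference between Left and Right: 1.5x + 9(1−x) = 11x + 7(1−x), giving x = 4/23.
Since Bob is indifferent in equilibrium, Bob's expected payoff equals the payoff from either column against (4/23, 19/23). Using Left: 1.5(4/23) + 9(19/23) = 177/23.

177/23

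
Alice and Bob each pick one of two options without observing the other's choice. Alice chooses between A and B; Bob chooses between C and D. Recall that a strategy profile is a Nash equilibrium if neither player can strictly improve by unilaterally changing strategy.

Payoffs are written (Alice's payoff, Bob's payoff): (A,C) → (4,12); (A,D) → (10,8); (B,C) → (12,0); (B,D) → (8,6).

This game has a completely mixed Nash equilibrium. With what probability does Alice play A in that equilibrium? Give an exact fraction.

Let p be the probability that Alice plays A. In a completely mixed equilibrium, Bob must be indifferent between C and D.
Bob's expected payoff from C is 12p; from D it is 8p + 6(1−p).
Setting these equal: 12p = 2p + 6, so p = 3/5.

3/5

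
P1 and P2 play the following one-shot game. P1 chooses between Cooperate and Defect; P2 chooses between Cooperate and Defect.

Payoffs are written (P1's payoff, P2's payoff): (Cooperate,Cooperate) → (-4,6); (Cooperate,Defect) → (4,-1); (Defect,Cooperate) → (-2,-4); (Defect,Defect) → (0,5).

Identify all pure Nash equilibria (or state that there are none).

none

(Cooperate, Cooperate): P1 prefers Defect (-2 > -4) — not an equilibrium.
(Cooperate, Defect): P2 prefers Cooperate (6 > -1) — not an equilibrium.
(Defect, Cooperate): P2 prefers Defect (5 > -4) — not an equilibrium.
(Defect, Defect): P1 prefers Cooperate (4 > 0) — not an equilibrium.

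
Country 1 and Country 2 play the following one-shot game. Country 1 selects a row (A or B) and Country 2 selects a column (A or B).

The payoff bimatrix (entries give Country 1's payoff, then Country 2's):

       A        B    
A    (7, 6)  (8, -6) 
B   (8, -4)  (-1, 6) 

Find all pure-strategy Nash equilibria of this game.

(A, A): Country 1 prefers B (8 > 7) — not an equilibrium.
(A, B): Country 2 prefers A (6 > -6) — not an equilibrium.
(B, A): Country 2 prefers B (6 > -4) — not an equilibrium.
(B, B): Country 1 prefers A (8 > -1) — not an equilibrium.

none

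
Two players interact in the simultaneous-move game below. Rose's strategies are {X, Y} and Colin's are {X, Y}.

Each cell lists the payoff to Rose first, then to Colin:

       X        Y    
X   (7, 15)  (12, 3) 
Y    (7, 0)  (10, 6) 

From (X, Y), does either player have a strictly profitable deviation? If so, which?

Colin

Rose at (X, Y) earns 12; deviating to Y yields 10 — not better.
Colin earns 3; deviating to X yields 15 — a strict improvement.
Only Colin has a strictly profitable deviation.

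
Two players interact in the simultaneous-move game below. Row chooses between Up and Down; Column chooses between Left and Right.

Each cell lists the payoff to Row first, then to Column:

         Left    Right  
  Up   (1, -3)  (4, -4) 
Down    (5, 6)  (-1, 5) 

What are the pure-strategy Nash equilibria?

(Down, Left)

(Up, Left): Row prefers Down (5 > 1) — not an equilibrium.
(Up, Right): Column prefers Left (-3 > -4) — not an equilibrium.
(Down, Left): Row gets 5 ≥ 1 from Up, and Column gets 6 ≥ 5 from Right — Nash equilibrium.
(Down, Right): Row prefers Up (4 > -1); Column prefers Left (6 > 5) — not an equilibrium.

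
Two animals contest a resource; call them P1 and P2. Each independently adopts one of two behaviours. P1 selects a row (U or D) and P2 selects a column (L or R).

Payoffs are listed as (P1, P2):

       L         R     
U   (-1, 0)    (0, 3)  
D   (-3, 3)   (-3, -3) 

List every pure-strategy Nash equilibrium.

(U, L): P2 prefers R (3 > 0) — not an equilibrium.
(U, R): P1 gets 0 ≥ -3 from D, and P2 gets 3 ≥ 0 from L — Nash equilibrium.
(D, L): P1 prefers U (-1 > -3) — not an equilibrium.
(D, R): P1 prefers U (0 > -3); P2 prefers L (3 > -3) — not an equilibrium.

(U, R)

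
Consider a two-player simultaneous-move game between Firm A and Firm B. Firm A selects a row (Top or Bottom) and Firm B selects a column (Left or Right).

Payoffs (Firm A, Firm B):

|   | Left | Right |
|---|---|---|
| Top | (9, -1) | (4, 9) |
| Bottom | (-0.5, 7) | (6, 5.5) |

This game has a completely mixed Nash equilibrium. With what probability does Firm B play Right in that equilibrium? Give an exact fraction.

19/23

Let q be the probability that Firm B plays Left. In a completely mixed equilibrium, Firm A must be indifferent between Top and Bottom.
Firm A's expected payoff from Top is 9q + 4(1−q); from Bottom it is −0.5q + 6(1−q).
Setting these equal: 5q + 4 = −6.5q + 6, so q = 4/23.
Therefore Firm B plays Right with probability 1 − 4/23 = 19/23.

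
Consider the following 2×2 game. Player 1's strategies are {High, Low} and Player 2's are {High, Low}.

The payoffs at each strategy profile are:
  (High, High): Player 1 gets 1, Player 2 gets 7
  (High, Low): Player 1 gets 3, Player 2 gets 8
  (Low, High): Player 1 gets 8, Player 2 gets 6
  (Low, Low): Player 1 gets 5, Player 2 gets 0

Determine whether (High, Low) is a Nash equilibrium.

At (High, Low), Player 1 earns 3; switching to Low would give 5, so Player 1 would deviate.
Player 2 earns 8; switching to High would give 7, so Player 2 has no profitable deviation.
Since at least one player can profitably deviate, this is not a Nash equilibrium.

No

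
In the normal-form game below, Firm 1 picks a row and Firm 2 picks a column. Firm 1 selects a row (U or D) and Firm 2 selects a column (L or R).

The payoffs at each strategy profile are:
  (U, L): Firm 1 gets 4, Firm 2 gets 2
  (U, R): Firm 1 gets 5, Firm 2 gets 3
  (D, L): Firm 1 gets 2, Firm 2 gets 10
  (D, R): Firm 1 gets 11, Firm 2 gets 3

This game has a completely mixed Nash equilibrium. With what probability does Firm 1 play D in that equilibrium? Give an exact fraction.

1/8

Let p be the probability that Firm 1 plays U. In a completely mixed equilibrium, Firm 2 must be indifferent between L and R.
Firm 2's expected payoff from L is 2p + 10(1−p); from R it is 3p + 3(1−p).
Setting these equal: −8p + 10 = 3, so p = 7/8.
Therefore Firm 1 plays D with probability 1 − 7/8 = 1/8.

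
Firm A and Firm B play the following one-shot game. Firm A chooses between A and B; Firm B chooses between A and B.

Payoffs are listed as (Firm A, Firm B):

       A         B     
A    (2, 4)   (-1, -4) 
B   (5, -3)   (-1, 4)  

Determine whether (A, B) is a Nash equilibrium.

At (A, B), Firm A earns -1; switching to B would give -1, so Firm A has no profitable deviation.
Firm B earns -4; switching to A would give 4, so Firm B would deviate.
Since at least one player can profitably deviate, this is not a Nash equilibrium.

No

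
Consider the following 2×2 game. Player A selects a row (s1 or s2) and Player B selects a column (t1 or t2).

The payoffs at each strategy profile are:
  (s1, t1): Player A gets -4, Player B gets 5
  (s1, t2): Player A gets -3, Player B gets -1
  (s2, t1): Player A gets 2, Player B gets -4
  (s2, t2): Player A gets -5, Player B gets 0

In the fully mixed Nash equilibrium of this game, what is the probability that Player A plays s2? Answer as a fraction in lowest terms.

Let x be the probability that Player A plays s1. In a completely mixed equilibrium, Player B must be indifferent between t1 and t2.
Player B's expected payoff from t1 is 5x − 4(1−x); from t2 it is −x.
Setting these equal: 9x − 4 = −x, so x = 2/5.
Therefore Player A plays s2 with probability 1 − 2/5 = 3/5.

3/5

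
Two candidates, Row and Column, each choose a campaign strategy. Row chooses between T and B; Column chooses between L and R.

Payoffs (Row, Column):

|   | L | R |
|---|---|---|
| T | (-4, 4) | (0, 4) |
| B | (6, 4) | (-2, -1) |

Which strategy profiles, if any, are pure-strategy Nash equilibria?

(T, R) and (B, L)

(T, L): Row prefers B (6 > -4) — not an equilibrium.
(T, R): Row gets 0 ≥ -2 from B, and Column gets 4 ≥ 4 from L — Nash equilibrium.
(B, L): Row gets 6 ≥ -4 from T, and Column gets 4 ≥ -1 from R — Nash equilibrium.
(B, R): Row prefers T (0 > -2); Column prefers L (4 > -1) — not an equilibrium.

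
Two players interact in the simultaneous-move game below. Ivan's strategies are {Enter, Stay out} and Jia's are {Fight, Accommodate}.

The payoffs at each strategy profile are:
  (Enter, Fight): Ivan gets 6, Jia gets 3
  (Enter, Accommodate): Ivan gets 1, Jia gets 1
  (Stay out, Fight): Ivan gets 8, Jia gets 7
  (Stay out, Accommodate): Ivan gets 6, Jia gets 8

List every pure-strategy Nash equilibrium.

(Enter, Fight): Ivan prefers Stay out (8 > 6) — not an equilibrium.
(Enter, Accommodate): Ivan prefers Stay out (6 > 1); Jia prefers Fight (3 > 1) — not an equilibrium.
(Stay out, Fight): Jia prefers Accommodate (8 > 7) — not an equilibrium.
(Stay out, Accommodate): Ivan gets 6 ≥ 1 from Enter, and Jia gets 8 ≥ 7 from Fight — Nash equilibrium.

(Stay out, Accommodate)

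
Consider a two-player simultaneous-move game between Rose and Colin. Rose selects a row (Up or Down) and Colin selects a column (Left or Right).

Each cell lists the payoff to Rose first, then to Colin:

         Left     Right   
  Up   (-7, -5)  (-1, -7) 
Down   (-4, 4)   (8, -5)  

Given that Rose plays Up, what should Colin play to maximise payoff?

Left

Against Up, Colin earns -5 from Left and -7 from Right.
So Left is the best response.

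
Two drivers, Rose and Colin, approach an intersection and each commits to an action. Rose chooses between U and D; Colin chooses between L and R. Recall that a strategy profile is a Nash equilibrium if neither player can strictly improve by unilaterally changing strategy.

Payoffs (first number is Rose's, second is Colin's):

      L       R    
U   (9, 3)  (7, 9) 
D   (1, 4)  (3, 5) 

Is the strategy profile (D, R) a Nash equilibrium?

At (D, R), Rose earns 3; switching to U would give 7, so Rose would deviate.
Colin earns 5; switching to L would give 4, so Colin has no profitable deviation.
Since at least one player can profitably deviate, this is not a Nash equilibrium.

No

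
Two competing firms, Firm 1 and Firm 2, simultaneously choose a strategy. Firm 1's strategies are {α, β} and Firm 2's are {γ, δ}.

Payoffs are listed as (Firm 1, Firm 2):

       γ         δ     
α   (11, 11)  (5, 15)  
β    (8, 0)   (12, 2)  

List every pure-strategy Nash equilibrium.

(α, γ): Firm 2 prefers δ (15 > 11) — not an equilibrium.
(α, δ): Firm 1 prefers β (12 > 5) — not an equilibrium.
(β, γ): Firm 1 prefers α (11 > 8); Firm 2 prefers δ (2 > 0) — not an equilibrium.
(β, δ): Firm 1 gets 12 ≥ 5 from α, and Firm 2 gets 2 ≥ 0 from γ — Nash equilibrium.

(β, δ)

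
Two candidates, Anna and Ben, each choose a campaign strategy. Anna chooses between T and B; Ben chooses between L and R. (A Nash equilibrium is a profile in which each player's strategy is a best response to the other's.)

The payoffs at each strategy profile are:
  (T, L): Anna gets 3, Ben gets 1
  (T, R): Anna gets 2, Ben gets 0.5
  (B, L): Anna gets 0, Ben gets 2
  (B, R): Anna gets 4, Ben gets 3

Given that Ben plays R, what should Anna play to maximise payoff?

Against R, Anna earns 2 from T and 4 from B.
So B is the best response.

B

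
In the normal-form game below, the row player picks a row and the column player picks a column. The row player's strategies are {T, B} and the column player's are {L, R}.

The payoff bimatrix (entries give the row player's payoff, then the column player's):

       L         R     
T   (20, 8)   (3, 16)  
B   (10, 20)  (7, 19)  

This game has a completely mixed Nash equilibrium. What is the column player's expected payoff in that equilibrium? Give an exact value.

56/3

First find x, the probability the row player plays T, from the column player's indifference between L and R: 8x + 20(1−x) = 16x + 19(1−x), giving x = 1/9.
Since the column player is indifferent in equilibrium, the column player's expected payoff equals the payoff from either column against (1/9, 8/9). Using L: 8(1/9) + 20(8/9) = 56/3.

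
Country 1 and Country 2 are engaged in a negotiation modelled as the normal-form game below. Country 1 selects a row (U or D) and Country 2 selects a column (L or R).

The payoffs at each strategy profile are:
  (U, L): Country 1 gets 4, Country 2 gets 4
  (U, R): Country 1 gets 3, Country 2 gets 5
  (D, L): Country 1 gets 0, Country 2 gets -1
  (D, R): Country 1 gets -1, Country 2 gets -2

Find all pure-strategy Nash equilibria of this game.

(U, L): Country 2 prefers R (5 > 4) — not an equilibrium.
(U, R): Country 1 gets 3 ≥ -1 from D, and Country 2 gets 5 ≥ 4 from L — Nash equilibrium.
(D, L): Country 1 prefers U (4 > 0) — not an equilibrium.
(D, R): Country 1 prefers U (3 > -1); Country 2 prefers L (-1 > -2) — not an equilibrium.

(U, R)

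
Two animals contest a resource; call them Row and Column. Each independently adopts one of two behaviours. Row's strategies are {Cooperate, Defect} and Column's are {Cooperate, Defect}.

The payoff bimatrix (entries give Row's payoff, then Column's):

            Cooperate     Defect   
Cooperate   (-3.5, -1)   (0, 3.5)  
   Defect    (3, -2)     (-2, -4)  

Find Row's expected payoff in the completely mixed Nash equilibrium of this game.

First find q, the probability Column plays Cooperate, from Row's indifference between Cooperate and Defect: −3.5q = 3q − 2(1−q), giving q = 4/17.
Since Row is indifferent in equilibrium, Row's expected payoff equals the payoff from either row against (4/17, 13/17). Using Cooperate: −3.5(4/17) = -14/17.

-14/17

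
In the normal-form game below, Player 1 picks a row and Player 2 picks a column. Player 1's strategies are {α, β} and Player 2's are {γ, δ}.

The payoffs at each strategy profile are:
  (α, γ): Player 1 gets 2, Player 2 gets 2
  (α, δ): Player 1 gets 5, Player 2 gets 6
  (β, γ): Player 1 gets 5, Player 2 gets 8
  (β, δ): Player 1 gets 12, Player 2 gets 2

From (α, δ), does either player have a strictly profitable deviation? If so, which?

Player 1 at (α, δ) earns 5; deviating to β yields 12 — a strict improvement.
Player 2 earns 6; deviating to γ yields 2 — not better.
Only Player 1 has a strictly profitable deviation.

Player 1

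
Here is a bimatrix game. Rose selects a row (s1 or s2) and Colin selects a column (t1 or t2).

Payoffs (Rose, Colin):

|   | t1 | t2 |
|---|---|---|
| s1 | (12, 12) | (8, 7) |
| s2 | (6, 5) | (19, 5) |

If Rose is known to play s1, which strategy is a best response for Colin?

Against s1, Colin earns 12 from t1 and 7 from t2.
So t1 is the best response.

t1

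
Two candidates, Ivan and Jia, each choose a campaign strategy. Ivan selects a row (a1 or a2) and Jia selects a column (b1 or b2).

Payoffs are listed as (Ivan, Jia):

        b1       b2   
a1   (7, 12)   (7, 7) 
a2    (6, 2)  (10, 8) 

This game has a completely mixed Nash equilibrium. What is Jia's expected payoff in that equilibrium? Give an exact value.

82/11

First find p, the probability Ivan plays a1, from Jia's indifference between b1 and b2: 12p + 2(1−p) = 7p + 8(1−p), giving p = 6/11.
Since Jia is indifferent in equilibrium, Jia's expected payoff equals the payoff from either column against (6/11, 5/11). Using b1: 12(6/11) + 2(5/11) = 82/11.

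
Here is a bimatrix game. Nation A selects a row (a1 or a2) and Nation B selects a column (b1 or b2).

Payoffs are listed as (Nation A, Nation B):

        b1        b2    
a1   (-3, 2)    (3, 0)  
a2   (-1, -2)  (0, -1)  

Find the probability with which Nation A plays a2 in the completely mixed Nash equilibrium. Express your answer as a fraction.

Let r be the probability that Nation A plays a1. In a completely mixed equilibrium, Nation B must be indifferent between b1 and b2.
Nation B's expected payoff from b1 is 2r − 2(1−r); from b2 it is −(1−r).
Setting these equal: 4r − 2 = r − 1, so r = 1/3.
Therefore Nation A plays a2 with probability 1 − 1/3 = 2/3.

2/3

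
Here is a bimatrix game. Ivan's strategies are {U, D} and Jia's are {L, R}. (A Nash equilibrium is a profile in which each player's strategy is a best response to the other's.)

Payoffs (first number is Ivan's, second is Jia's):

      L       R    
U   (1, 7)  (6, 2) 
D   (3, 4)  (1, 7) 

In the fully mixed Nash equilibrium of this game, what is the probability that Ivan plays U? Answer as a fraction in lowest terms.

3/8

Let p be the probability that Ivan plays U. In a completely mixed equilibrium, Jia must be indifferent between L and R.
Jia's expected payoff from L is 7p + 4(1−p); from R it is 2p + 7(1−p).
Setting these equal: 3p + 4 = −5p + 7, so p = 3/8.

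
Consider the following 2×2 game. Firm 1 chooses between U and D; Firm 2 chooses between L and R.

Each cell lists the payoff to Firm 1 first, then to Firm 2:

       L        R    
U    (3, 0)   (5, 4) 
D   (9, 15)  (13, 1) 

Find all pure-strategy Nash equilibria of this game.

(D, L)

(U, L): Firm 1 prefers D (9 > 3); Firm 2 prefers R (4 > 0) — not an equilibrium.
(U, R): Firm 1 prefers D (13 > 5) — not an equilibrium.
(D, L): Firm 1 gets 9 ≥ 3 from U, and Firm 2 gets 15 ≥ 1 from R — Nash equilibrium.
(D, R): Firm 2 prefers L (15 > 1) — not an equilibrium.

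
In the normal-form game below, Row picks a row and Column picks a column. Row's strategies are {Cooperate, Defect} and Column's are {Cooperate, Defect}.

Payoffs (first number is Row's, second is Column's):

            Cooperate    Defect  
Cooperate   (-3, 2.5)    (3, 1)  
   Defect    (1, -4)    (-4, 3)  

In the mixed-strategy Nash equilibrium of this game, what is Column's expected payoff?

First find x, the probability Row plays Cooperate, from Column's indifference between Cooperate and Defect: 2.5x − 4(1−x) = x + 3(1−x), giving x = 14/17.
Since Column is indifferent in equilibrium, Column's expected payoff equals the payoff from either column against (14/17, 3/17). Using Cooperate: 2.5(14/17) − 4(3/17) = 23/17.

23/17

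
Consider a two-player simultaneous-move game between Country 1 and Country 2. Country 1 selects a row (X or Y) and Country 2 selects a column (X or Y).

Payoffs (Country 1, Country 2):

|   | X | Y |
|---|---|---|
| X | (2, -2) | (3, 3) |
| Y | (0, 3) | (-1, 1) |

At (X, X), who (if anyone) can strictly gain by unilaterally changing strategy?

Country 1 at (X, X) earns 2; deviating to Y yields 0 — not better.
Country 2 earns -2; deviating to Y yields 3 — a strict improvement.
Only Country 2 has a strictly profitable deviation.

Country 2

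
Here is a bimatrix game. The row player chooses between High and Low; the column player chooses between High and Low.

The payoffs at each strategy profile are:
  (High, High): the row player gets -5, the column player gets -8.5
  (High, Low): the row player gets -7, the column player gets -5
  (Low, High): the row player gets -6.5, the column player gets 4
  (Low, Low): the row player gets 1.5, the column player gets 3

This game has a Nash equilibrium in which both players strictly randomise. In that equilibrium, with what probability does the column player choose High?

17/20

Let c be the probability that the column player plays High. In a completely mixed equilibrium, the row player must be indifferent between High and Low.
The row player's expected payoff from High is −5c − 7(1−c); from Low it is −6.5c + 1.5(1−c).
Setting these equal: 2c − 7 = −8c + 1.5, so c = 17/20.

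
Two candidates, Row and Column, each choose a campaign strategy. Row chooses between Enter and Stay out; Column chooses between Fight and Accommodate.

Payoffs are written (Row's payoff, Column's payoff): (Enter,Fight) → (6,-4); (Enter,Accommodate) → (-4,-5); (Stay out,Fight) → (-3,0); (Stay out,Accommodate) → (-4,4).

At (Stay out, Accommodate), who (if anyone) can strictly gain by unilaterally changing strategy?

Row at (Stay out, Accommodate) earns -4; deviating to Enter yields -4 — not better.
Column earns 4; deviating to Fight yields 0 — not better.
Neither player can strictly improve; the profile is a Nash equilibrium.

Neither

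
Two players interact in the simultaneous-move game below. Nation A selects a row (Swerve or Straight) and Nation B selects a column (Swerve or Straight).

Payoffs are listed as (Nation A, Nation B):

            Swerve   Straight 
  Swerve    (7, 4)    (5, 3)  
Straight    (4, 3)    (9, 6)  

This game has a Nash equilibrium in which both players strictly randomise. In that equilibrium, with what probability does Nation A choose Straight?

Let p be the probability that Nation A plays Swerve. In a completely mixed equilibrium, Nation B must be indifferent between Swerve and Straight.
Nation B's expected payoff from Swerve is 4p + 3(1−p); from Straight it is 3p + 6(1−p).
Setting these equal: p + 3 = −3p + 6, so p = 3/4.
Therefore Nation A plays Straight with probability 1 − 3/4 = 1/4.

1/4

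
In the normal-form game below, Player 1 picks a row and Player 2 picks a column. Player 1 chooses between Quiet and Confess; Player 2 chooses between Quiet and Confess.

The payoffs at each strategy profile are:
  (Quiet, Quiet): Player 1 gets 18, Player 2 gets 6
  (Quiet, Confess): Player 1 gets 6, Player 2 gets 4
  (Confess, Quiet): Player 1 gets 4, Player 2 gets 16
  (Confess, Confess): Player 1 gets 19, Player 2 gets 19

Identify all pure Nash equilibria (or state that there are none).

(Quiet, Quiet) and (Confess, Confess)

(Quiet, Quiet): Player 1 gets 18 ≥ 4 from Confess, and Player 2 gets 6 ≥ 4 from Confess — Nash equilibrium.
(Quiet, Confess): Player 1 prefers Confess (19 > 6); Player 2 prefers Quiet (6 > 4) — not an equilibrium.
(Confess, Quiet): Player 1 prefers Quiet (18 > 4); Player 2 prefers Confess (19 > 16) — not an equilibrium.
(Confess, Confess): Player 1 gets 19 ≥ 6 from Quiet, and Player 2 gets 19 ≥ 16 from Quiet — Nash equilibrium.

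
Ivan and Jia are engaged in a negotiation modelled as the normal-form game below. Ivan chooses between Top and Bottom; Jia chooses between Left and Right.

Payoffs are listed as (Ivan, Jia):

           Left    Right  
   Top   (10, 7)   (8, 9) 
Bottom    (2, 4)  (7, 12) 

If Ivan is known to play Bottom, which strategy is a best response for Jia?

Right

Against Bottom, Jia earns 4 from Left and 12 from Right.
So Right is the best response.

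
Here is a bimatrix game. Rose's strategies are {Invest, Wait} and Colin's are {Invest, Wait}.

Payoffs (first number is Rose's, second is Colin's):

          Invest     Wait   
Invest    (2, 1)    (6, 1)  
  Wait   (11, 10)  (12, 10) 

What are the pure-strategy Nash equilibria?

(Wait, Invest) and (Wait, Wait)

(Invest, Invest): Rose prefers Wait (11 > 2) — not an equilibrium.
(Invest, Wait): Rose prefers Wait (12 > 6) — not an equilibrium.
(Wait, Invest): Rose gets 11 ≥ 2 from Invest, and Colin gets 10 ≥ 10 from Wait — Nash equilibrium.
(Wait, Wait): Rose gets 12 ≥ 6 from Invest, and Colin gets 10 ≥ 10 from Invest — Nash equilibrium.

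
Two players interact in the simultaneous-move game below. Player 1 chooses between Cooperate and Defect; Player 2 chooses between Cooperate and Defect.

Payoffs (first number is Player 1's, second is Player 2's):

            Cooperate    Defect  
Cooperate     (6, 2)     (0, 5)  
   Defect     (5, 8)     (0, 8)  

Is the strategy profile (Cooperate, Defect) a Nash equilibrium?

At (Cooperate, Defect), Player 1 earns 0; switching to Defect would give 0, so Player 1 has no profitable deviation.
Player 2 earns 5; switching to Cooperate would give 2, so Player 2 has no profitable deviation.
Neither player can gain by a unilateral deviation, so this profile is a Nash equilibrium.

Yes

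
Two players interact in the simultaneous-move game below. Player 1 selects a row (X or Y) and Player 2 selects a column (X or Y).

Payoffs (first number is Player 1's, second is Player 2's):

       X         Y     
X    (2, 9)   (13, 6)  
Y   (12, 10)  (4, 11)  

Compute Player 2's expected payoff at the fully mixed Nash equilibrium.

39/4

First find p, the probability Player 1 plays X, from Player 2's indifference between X and Y: 9p + 10(1−p) = 6p + 11(1−p), giving p = 1/4.
Since Player 2 is indifferent in equilibrium, Player 2's expected payoff equals the payoff from either column against (1/4, 3/4). Using X: 9(1/4) + 10(3/4) = 39/4.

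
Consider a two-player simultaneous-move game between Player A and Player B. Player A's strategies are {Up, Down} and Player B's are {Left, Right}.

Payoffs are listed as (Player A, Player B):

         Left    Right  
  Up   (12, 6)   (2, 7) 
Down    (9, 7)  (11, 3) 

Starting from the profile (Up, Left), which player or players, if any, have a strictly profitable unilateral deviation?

Player A at (Up, Left) earns 12; deviating to Down yields 9 — not better.
Player B earns 6; deviating to Right yields 7 — a strict improvement.
Only Player B has a strictly profitable deviation.

Player B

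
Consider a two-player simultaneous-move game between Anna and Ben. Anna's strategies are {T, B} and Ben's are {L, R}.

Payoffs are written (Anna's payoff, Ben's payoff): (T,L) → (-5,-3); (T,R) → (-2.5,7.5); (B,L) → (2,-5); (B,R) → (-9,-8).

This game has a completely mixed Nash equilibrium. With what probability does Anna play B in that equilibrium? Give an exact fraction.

Let r be the probability that Anna plays T. In a completely mixed equilibrium, Ben must be indifferent between L and R.
Ben's expected payoff from L is −3r − 5(1−r); from R it is 7.5r − 8(1−r).
Setting these equal: 2r − 5 = 15.5r − 8, so r = 2/9.
Therefore Anna plays B with probability 1 − 2/9 = 7/9.

7/9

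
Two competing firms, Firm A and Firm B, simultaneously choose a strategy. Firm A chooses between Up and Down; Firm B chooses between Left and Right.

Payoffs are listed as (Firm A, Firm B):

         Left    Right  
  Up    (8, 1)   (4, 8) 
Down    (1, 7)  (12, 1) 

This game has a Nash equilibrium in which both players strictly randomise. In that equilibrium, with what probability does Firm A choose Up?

6/13

Let x be the probability that Firm A plays Up. In a completely mixed equilibrium, Firm B must be indifferent between Left and Right.
Firm B's expected payoff from Left is x + 7(1−x); from Right it is 8x + (1−x).
Setting these equal: −6x + 7 = 7x + 1, so x = 6/13.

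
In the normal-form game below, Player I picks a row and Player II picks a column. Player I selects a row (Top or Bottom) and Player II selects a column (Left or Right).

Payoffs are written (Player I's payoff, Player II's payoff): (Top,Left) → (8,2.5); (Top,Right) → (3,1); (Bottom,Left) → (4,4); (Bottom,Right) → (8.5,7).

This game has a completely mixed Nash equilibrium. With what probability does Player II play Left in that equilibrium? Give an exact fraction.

Let q be the probability that Player II plays Left. In a completely mixed equilibrium, Player I must be indifferent between Top and Bottom.
Player I's expected payoff from Top is 8q + 3(1−q); from Bottom it is 4q + 8.5(1−q).
Setting these equal: 5q + 3 = −4.5q + 8.5, so q = 11/19.

11/19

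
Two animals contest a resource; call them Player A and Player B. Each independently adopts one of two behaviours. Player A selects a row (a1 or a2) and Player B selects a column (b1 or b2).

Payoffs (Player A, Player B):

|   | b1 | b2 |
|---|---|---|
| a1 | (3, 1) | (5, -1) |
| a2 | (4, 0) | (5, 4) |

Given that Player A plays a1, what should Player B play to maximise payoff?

b1

Against a1, Player B earns 1 from b1 and -1 from b2.
So b1 is the best response.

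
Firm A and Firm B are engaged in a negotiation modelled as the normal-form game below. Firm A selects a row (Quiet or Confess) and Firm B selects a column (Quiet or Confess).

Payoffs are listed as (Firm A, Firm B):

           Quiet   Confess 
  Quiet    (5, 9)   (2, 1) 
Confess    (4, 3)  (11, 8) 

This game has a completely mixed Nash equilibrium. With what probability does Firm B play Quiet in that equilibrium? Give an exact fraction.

Let q be the probability that Firm B plays Quiet. In a completely mixed equilibrium, Firm A must be indifferent between Quiet and Confess.
Firm A's expected payoff from Quiet is 5q + 2(1−q); from Confess it is 4q + 11(1−q).
Setting these equal: 3q + 2 = −7q + 11, so q = 9/10.

9/10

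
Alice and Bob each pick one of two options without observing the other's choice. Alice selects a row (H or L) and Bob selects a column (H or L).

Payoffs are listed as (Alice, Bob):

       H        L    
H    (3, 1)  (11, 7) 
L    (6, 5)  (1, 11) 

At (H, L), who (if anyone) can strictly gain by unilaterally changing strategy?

Neither

Alice at (H, L) earns 11; deviating to L yields 1 — not better.
Bob earns 7; deviating to H yields 1 — not better.
Neither player can strictly improve; the profile is a Nash equilibrium.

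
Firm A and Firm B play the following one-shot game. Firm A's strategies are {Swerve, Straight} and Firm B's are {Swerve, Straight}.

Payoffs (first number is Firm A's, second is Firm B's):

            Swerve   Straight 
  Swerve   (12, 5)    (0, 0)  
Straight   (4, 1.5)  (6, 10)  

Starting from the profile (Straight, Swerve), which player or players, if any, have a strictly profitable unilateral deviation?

Both

Firm A at (Straight, Swerve) earns 4; deviating to Swerve yields 12 — a strict improvement.
Firm B earns 1.5; deviating to Straight yields 10 — a strict improvement.
Both Firm A and Firm B have strictly profitable deviations.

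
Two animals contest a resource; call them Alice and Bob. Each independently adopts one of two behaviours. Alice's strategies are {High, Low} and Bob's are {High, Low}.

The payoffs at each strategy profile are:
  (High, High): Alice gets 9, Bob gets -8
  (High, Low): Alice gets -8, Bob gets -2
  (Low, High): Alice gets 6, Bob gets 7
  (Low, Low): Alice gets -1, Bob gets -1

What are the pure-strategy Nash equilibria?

none

(High, High): Bob prefers Low (-2 > -8) — not an equilibrium.
(High, Low): Alice prefers Low (-1 > -8) — not an equilibrium.
(Low, High): Alice prefers High (9 > 6) — not an equilibrium.
(Low, Low): Bob prefers High (7 > -1) — not an equilibrium.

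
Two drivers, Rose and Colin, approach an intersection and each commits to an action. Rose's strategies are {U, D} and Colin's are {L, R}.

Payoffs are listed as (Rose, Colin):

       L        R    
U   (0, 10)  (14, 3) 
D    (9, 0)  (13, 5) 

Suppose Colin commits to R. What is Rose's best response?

Against R, Rose earns 14 from U and 13 from D.
So U is the best response.

U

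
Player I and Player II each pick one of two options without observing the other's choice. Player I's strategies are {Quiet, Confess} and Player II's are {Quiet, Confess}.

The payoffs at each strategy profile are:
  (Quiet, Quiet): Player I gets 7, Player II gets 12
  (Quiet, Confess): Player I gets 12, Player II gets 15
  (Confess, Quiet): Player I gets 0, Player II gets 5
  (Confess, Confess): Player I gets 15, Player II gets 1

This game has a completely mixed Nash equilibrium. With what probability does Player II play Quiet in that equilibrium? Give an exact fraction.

3/10

Let y be the probability that Player II plays Quiet. In a completely mixed equilibrium, Player I must be indifferent between Quiet and Confess.
Player I's expected payoff from Quiet is 7y + 12(1−y); from Confess it is 15(1−y).
Setting these equal: −5y + 12 = −15y + 15, so y = 3/10.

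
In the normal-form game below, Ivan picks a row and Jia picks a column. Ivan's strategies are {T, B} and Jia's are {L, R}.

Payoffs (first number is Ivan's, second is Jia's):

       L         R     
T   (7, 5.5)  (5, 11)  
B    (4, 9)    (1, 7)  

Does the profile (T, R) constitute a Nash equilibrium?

At (T, R), Ivan earns 5; switching to B would give 1, so Ivan has no profitable deviation.
Jia earns 11; switching to L would give 5.5, so Jia has no profitable deviation.
Neither player can gain by a unilateral deviation, so this profile is a Nash equilibrium.

Yes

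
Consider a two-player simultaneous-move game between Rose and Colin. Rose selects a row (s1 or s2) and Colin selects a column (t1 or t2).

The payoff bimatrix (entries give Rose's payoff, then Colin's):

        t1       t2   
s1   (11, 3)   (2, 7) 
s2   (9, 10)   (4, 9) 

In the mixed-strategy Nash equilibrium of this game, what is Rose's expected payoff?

First find y, the probability Colin plays t1, from Rose's indifference between s1 and s2: 11y + 2(1−y) = 9y + 4(1−y), giving y = 1/2.
Since Rose is indifferent in equilibrium, Rose's expected payoff equals the payoff from either row against (1/2, 1/2). Using s1: 11(1/2) + 2(1/2) = 13/2.

13/2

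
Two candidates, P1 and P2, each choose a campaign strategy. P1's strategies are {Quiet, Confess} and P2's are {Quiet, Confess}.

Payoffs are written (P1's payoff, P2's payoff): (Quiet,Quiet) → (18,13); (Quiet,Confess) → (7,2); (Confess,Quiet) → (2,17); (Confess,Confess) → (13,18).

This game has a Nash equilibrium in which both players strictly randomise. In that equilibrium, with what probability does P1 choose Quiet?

Let x be the probability that P1 plays Quiet. In a completely mixed equilibrium, P2 must be indifferent between Quiet and Confess.
P2's expected payoff from Quiet is 13x + 17(1−x); from Confess it is 2x + 18(1−x).
Setting these equal: −4x + 17 = −16x + 18, so x = 1/12.

1/12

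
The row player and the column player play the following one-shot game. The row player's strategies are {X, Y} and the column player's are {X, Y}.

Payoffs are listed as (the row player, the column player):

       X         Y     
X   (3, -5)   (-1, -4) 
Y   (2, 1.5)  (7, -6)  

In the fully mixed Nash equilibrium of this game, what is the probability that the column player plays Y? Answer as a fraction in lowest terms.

1/9

Let q be the probability that the column player plays X. In a completely mixed equilibrium, the row player must be indifferent between X and Y.
The row player's expected payoff from X is 3q − (1−q); from Y it is 2q + 7(1−q).
Setting these equal: 4q − 1 = −5q + 7, so q = 8/9.
Therefore the column player plays Y with probability 1 − 8/9 = 1/9.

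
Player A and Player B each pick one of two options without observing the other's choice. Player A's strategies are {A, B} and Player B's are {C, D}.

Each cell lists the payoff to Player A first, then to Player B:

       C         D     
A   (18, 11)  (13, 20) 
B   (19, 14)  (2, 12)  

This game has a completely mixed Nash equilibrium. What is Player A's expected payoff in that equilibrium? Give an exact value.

211/12

First find q, the probability Player B plays C, from Player A's indifference between A and B: 18q + 13(1−q) = 19q + 2(1−q), giving q = 11/12.
Since Player A is indifferent in equilibrium, Player A's expected payoff equals the payoff from either row against (11/12, 1/12). Using A: 18(11/12) + 13(1/12) = 211/12.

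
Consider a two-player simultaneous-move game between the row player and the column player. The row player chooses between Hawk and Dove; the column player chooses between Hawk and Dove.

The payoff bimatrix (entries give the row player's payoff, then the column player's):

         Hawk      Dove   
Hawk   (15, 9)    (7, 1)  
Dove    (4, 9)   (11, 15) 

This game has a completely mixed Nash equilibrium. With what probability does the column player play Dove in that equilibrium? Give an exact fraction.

11/15

Let y be the probability that the column player plays Hawk. In a completely mixed equilibrium, the row player must be indifferent between Hawk and Dove.
The row player's expected payoff from Hawk is 15y + 7(1−y); from Dove it is 4y + 11(1−y).
Setting these equal: 8y + 7 = −7y + 11, so y = 4/15.
Therefore the column player plays Dove with probability 1 − 4/15 = 11/15.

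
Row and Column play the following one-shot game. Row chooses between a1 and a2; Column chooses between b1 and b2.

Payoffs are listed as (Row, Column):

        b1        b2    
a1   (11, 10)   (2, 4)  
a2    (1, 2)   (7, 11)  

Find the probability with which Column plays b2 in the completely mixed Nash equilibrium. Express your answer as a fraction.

2/3

Let q be the probability that Column plays b1. In a completely mixed equilibrium, Row must be indifferent between a1 and a2.
Row's expected payoff from a1 is 11q + 2(1−q); from a2 it is q + 7(1−q).
Setting these equal: 9q + 2 = −6q + 7, so q = 1/3.
Therefore Column plays b2 with probability 1 − 1/3 = 2/3.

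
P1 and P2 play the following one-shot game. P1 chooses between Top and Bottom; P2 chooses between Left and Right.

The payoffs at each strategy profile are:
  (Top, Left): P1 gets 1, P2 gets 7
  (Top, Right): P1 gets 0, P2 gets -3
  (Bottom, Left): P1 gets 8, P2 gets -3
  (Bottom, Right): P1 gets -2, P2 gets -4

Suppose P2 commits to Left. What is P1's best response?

Bottom

Against Left, P1 earns 1 from Top and 8 from Bottom.
So Bottom is the best response.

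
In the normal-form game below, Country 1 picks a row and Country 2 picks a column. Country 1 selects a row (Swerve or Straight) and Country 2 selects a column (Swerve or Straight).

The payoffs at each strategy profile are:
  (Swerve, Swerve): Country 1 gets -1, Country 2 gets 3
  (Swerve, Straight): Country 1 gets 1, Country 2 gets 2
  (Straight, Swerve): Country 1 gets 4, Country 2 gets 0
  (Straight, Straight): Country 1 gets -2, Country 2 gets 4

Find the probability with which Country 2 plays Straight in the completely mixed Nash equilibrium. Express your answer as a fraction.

Let y be the probability that Country 2 plays Swerve. In a completely mixed equilibrium, Country 1 must be indifferent between Swerve and Straight.
Country 1's expected payoff from Swerve is −y + (1−y); from Straight it is 4y − 2(1−y).
Setting these equal: −2y + 1 = 6y − 2, so y = 3/8.
Therefore Country 2 plays Straight with probability 1 − 3/8 = 5/8.

5/8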